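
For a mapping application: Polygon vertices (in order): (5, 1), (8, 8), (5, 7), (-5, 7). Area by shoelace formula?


Shoelace sum: (5*8 - 8*1) + (8*7 - 5*8) + (5*7 - (-5)*7) + ((-5)*1 - 5*7)
= 78
Area = |78|/2 = 39

39


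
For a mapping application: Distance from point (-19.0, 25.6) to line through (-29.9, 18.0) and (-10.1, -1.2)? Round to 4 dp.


|cross product| = 359.76
|line direction| = sqrt(760.68) = 27.5804
Distance = 359.76/sqrt(760.68) = 13.044

13.044


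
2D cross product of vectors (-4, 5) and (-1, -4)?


u x v = u_x*v_y - u_y*v_x = (-4)*(-4) - 5*(-1)
= 16 - (-5) = 21

21


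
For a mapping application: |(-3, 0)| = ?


|u| = sqrt((-3)^2 + 0^2) = sqrt(9) = 3

3


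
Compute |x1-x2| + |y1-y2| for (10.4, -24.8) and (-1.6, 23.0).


|10.4-(-1.6)| + |(-24.8)-23| = 12 + 47.8 = 59.8

59.8


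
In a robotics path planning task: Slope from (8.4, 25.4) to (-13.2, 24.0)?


slope = (y2-y1)/(x2-x1) = (24-25.4)/((-13.2)-8.4) = (-1.4)/(-21.6) = 0.0648

0.0648


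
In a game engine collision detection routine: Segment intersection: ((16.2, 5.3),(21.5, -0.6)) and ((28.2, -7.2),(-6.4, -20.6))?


Cross products: d1=-593.3, d2=-318.14, d3=4.55, d4=-270.61
d1*d2 < 0 and d3*d4 < 0? no

No, they don't intersect


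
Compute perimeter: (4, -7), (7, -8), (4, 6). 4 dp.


Sides: (4, -7)->(7, -8): sqrt(10) = 3.162278, (7, -8)->(4, 6): sqrt(205) = 14.317821, (4, 6)->(4, -7): sqrt(169) = 13
Sum = 30.480099
Perimeter = 30.4801

30.4801


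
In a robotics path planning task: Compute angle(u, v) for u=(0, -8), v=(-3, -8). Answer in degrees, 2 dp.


u.v = 64, |u| = sqrt(64) = 8, |v| = sqrt(73) = 8.544
cos(theta) = u.v/(|u||v|) = 64/sqrt(4672) = 0.936329
theta = acos(0.936329) = 20.56 degrees

20.56 degrees


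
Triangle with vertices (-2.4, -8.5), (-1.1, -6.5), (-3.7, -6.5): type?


Side lengths squared: AB^2=5.69, BC^2=6.76, CA^2=5.69
Sorted: [5.69, 5.69, 6.76]
By sides: Isosceles, By angles: Acute

Isosceles, Acute


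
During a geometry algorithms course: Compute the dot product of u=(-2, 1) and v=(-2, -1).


u . v = u_x*v_x + u_y*v_y = (-2)*(-2) + 1*(-1)
= 4 + (-1) = 3

3


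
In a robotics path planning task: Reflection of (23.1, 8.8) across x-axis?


Reflection over x-axis: (x,y) -> (x,-y)
(23.1, 8.8) -> (23.1, -8.8)

(23.1, -8.8)


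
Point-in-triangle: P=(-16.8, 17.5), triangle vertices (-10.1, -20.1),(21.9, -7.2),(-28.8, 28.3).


Cross products: AB x AP = 1289.63, BC x BP = 121.56, CA x CP = 378.84
All same sign? yes

Yes, inside


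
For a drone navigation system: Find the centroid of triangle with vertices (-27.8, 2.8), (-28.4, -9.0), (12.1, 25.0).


Centroid = ((x_A+x_B+x_C)/3, (y_A+y_B+y_C)/3)
= (((-27.8)+(-28.4)+12.1)/3, (2.8+(-9)+25)/3)
= (-14.7, 6.2667)

(-14.7, 6.2667)


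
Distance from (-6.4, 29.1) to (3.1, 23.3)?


dx=9.5, dy=-5.8
d^2 = 9.5^2 + (-5.8)^2 = 123.89
d = sqrt(123.89) = 11.1306

11.1306


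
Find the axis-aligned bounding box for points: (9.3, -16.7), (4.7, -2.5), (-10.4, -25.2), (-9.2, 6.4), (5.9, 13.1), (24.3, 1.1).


x range: [-10.4, 24.3]
y range: [-25.2, 13.1]
Bounding box: (-10.4,-25.2) to (24.3,13.1)

(-10.4,-25.2) to (24.3,13.1)


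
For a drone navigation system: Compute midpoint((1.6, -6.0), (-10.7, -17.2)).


M = ((1.6+(-10.7))/2, ((-6)+(-17.2))/2)
= (-4.55, -11.6)

(-4.55, -11.6)


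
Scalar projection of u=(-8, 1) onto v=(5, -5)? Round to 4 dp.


u.v = -45, |v| = sqrt(50) = 7.0711
Scalar projection = u.v / |v| = -45 / sqrt(50) = -6.364

-6.364


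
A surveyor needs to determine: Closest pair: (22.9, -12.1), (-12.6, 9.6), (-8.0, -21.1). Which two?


d(P0,P1) = 41.607, d(P0,P2) = 32.184, d(P1,P2) = 31.0427
Closest: P1 and P2

Closest pair: (-12.6, 9.6) and (-8.0, -21.1), distance = 31.0427


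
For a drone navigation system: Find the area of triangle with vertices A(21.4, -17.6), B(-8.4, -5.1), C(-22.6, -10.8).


Area = |x_A(y_B-y_C) + x_B(y_C-y_A) + x_C(y_A-y_B)|/2
= |121.98 + (-57.12) + 282.5|/2
= 347.36/2 = 173.68

173.68


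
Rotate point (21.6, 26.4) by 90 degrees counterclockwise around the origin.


90° CCW: (x,y) -> (-y, x)
(21.6,26.4) -> (-26.4, 21.6)

(-26.4, 21.6)


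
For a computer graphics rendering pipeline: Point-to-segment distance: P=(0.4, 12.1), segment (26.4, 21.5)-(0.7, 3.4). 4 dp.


Project P onto AB: t = 0.8484 (clamped to [0,1])
Closest point on segment: (4.5952, 6.1433)
Distance: 7.2857

7.2857


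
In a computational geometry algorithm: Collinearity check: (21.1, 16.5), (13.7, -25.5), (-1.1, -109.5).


Cross product: (13.7-21.1)*((-109.5)-16.5) - ((-25.5)-16.5)*((-1.1)-21.1)
= 0

Yes, collinear


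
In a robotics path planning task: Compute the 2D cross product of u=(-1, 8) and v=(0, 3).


u x v = u_x*v_y - u_y*v_x = (-1)*3 - 8*0
= (-3) - 0 = -3

-3


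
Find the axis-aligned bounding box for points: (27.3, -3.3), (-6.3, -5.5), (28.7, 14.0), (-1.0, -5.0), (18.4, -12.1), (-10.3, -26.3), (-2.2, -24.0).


x range: [-10.3, 28.7]
y range: [-26.3, 14]
Bounding box: (-10.3,-26.3) to (28.7,14)

(-10.3,-26.3) to (28.7,14)


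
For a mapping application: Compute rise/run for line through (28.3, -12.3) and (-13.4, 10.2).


slope = (y2-y1)/(x2-x1) = (10.2-(-12.3))/((-13.4)-28.3) = 22.5/(-41.7) = -0.5396

-0.5396


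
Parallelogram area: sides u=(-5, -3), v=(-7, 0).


|u x v| = |(-5)*0 - (-3)*(-7)|
= |0 - 21| = 21

21


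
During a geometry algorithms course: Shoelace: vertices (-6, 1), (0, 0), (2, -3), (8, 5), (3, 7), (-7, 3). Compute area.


Shoelace sum: ((-6)*0 - 0*1) + (0*(-3) - 2*0) + (2*5 - 8*(-3)) + (8*7 - 3*5) + (3*3 - (-7)*7) + ((-7)*1 - (-6)*3)
= 144
Area = |144|/2 = 72

72


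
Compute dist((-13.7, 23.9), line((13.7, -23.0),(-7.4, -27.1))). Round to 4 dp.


|cross product| = 1101.93
|line direction| = sqrt(462.02) = 21.4947
Distance = 1101.93/sqrt(462.02) = 51.2653

51.2653


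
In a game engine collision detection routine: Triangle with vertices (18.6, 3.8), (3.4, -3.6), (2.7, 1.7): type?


Side lengths squared: AB^2=285.8, BC^2=28.58, CA^2=257.22
Sorted: [28.58, 257.22, 285.8]
By sides: Scalene, By angles: Right

Scalene, Right


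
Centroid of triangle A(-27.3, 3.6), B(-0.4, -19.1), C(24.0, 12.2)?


Centroid = ((x_A+x_B+x_C)/3, (y_A+y_B+y_C)/3)
= (((-27.3)+(-0.4)+24)/3, (3.6+(-19.1)+12.2)/3)
= (-1.2333, -1.1)

(-1.2333, -1.1)


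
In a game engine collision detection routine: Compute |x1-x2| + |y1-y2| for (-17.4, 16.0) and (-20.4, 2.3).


|(-17.4)-(-20.4)| + |16-2.3| = 3 + 13.7 = 16.7

16.7


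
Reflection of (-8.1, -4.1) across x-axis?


Reflection over x-axis: (x,y) -> (x,-y)
(-8.1, -4.1) -> (-8.1, 4.1)

(-8.1, 4.1)


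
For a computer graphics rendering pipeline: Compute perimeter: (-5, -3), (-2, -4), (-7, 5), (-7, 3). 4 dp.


Sides: (-5, -3)->(-2, -4): sqrt(10) = 3.162278, (-2, -4)->(-7, 5): sqrt(106) = 10.29563, (-7, 5)->(-7, 3): sqrt(4) = 2, (-7, 3)->(-5, -3): sqrt(40) = 6.324555
Sum = 21.782463
Perimeter = 21.7825

21.7825


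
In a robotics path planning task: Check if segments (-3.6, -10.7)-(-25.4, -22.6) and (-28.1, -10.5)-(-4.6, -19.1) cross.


Cross products: d1=206, d2=-261.13, d3=-295.91, d4=171.22
d1*d2 < 0 and d3*d4 < 0? yes

Yes, they intersect


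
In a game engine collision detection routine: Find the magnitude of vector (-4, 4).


|u| = sqrt((-4)^2 + 4^2) = sqrt(32) = 5.6569

5.6569


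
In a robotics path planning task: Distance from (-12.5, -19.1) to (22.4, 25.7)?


dx=34.9, dy=44.8
d^2 = 34.9^2 + 44.8^2 = 3225.05
d = sqrt(3225.05) = 56.7895

56.7895


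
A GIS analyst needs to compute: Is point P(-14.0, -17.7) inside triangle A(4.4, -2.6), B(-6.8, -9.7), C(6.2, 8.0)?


Cross products: AB x AP = 38.48, BC x BP = 23.44, CA x CP = -167.86
All same sign? no

No, outside


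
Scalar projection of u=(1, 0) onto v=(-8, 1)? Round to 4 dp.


u.v = -8, |v| = sqrt(65) = 8.0623
Scalar projection = u.v / |v| = -8 / sqrt(65) = -0.9923

-0.9923


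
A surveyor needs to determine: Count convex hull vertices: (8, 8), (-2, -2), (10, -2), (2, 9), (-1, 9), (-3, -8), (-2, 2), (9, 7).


Convex hull vertices (CCW): (-3, -8), (10, -2), (9, 7), (8, 8), (2, 9), (-1, 9), (-2, 2)
Count = 7

7


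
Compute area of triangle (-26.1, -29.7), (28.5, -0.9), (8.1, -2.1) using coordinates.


Area = |x_A(y_B-y_C) + x_B(y_C-y_A) + x_C(y_A-y_B)|/2
= |(-31.32) + 786.6 + (-233.28)|/2
= 522/2 = 261

261


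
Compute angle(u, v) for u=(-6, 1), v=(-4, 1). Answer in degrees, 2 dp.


u.v = 25, |u| = sqrt(37) = 6.0828, |v| = sqrt(17) = 4.1231
cos(theta) = u.v/(|u||v|) = 25/sqrt(629) = 0.996815
theta = acos(0.996815) = 4.57 degrees

4.57 degrees


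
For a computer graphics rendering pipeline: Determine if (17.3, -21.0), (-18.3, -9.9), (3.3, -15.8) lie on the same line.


Cross product: ((-18.3)-17.3)*((-15.8)-(-21)) - ((-9.9)-(-21))*(3.3-17.3)
= -29.72

No, not collinear


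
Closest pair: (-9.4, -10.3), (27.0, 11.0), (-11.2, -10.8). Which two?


d(P0,P1) = 42.174, d(P0,P2) = 1.8682, d(P1,P2) = 43.9827
Closest: P0 and P2

Closest pair: (-9.4, -10.3) and (-11.2, -10.8), distance = 1.8682


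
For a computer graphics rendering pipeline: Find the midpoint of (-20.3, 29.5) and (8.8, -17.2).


M = (((-20.3)+8.8)/2, (29.5+(-17.2))/2)
= (-5.75, 6.15)

(-5.75, 6.15)


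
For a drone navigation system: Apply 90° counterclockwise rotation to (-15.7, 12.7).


90° CCW: (x,y) -> (-y, x)
(-15.7,12.7) -> (-12.7, -15.7)

(-12.7, -15.7)


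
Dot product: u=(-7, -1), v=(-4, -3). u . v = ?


u . v = u_x*v_x + u_y*v_y = (-7)*(-4) + (-1)*(-3)
= 28 + 3 = 31

31


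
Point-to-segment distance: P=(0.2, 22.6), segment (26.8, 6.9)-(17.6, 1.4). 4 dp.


Project P onto AB: t = 1 (clamped to [0,1])
Closest point on segment: (17.6, 1.4)
Distance: 27.4263

27.4263


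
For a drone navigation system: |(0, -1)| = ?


|u| = sqrt(0^2 + (-1)^2) = sqrt(1) = 1

1


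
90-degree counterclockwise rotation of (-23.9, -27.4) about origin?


90° CCW: (x,y) -> (-y, x)
(-23.9,-27.4) -> (27.4, -23.9)

(27.4, -23.9)


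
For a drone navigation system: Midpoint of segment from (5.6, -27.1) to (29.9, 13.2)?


M = ((5.6+29.9)/2, ((-27.1)+13.2)/2)
= (17.75, -6.95)

(17.75, -6.95)


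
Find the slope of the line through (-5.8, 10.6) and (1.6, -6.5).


slope = (y2-y1)/(x2-x1) = ((-6.5)-10.6)/(1.6-(-5.8)) = (-17.1)/7.4 = -2.3108

-2.3108


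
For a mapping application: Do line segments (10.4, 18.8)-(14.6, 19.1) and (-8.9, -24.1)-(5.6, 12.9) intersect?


Cross products: d1=-92.05, d2=-243.1, d3=-174.39, d4=-23.34
d1*d2 < 0 and d3*d4 < 0? no

No, they don't intersect


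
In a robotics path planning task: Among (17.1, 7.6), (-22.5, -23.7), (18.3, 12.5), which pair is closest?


d(P0,P1) = 50.4762, d(P0,P2) = 5.0448, d(P1,P2) = 54.5443
Closest: P0 and P2

Closest pair: (17.1, 7.6) and (18.3, 12.5), distance = 5.0448


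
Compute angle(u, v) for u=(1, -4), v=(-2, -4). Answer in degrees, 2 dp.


u.v = 14, |u| = sqrt(17) = 4.1231, |v| = sqrt(20) = 4.4721
cos(theta) = u.v/(|u||v|) = 14/sqrt(340) = 0.759257
theta = acos(0.759257) = 40.6 degrees

40.6 degrees


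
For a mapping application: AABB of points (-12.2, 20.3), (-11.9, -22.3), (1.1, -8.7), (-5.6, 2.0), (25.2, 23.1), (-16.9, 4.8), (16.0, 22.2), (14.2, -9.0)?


x range: [-16.9, 25.2]
y range: [-22.3, 23.1]
Bounding box: (-16.9,-22.3) to (25.2,23.1)

(-16.9,-22.3) to (25.2,23.1)


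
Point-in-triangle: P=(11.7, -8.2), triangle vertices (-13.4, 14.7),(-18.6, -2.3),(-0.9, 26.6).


Cross products: AB x AP = 545.78, BC x BP = -980.1, CA x CP = 584.94
All same sign? no

No, outside


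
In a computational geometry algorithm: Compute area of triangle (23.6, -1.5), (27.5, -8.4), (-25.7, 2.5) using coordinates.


Area = |x_A(y_B-y_C) + x_B(y_C-y_A) + x_C(y_A-y_B)|/2
= |(-257.24) + 110 + (-177.33)|/2
= 324.57/2 = 162.285

162.285


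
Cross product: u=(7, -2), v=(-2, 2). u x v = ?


u x v = u_x*v_y - u_y*v_x = 7*2 - (-2)*(-2)
= 14 - 4 = 10

10


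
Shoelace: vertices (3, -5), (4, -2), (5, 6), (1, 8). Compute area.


Shoelace sum: (3*(-2) - 4*(-5)) + (4*6 - 5*(-2)) + (5*8 - 1*6) + (1*(-5) - 3*8)
= 53
Area = |53|/2 = 26.5

26.5


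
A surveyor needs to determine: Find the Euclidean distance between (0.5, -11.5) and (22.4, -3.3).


dx=21.9, dy=8.2
d^2 = 21.9^2 + 8.2^2 = 546.85
d = sqrt(546.85) = 23.3848

23.3848


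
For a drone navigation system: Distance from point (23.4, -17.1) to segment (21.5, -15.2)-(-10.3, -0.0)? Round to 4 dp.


Project P onto AB: t = 0 (clamped to [0,1])
Closest point on segment: (21.5, -15.2)
Distance: 2.687

2.687


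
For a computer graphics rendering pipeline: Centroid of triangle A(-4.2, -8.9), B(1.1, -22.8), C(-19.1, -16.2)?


Centroid = ((x_A+x_B+x_C)/3, (y_A+y_B+y_C)/3)
= (((-4.2)+1.1+(-19.1))/3, ((-8.9)+(-22.8)+(-16.2))/3)
= (-7.4, -15.9667)

(-7.4, -15.9667)


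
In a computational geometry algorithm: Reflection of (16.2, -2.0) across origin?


Reflection over origin: (x,y) -> (-x,-y)
(16.2, -2) -> (-16.2, 2)

(-16.2, 2)


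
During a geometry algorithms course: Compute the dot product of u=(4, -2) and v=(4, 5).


u . v = u_x*v_x + u_y*v_y = 4*4 + (-2)*5
= 16 + (-10) = 6

6


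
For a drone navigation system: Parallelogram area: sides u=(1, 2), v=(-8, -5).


|u x v| = |1*(-5) - 2*(-8)|
= |(-5) - (-16)| = 11

11


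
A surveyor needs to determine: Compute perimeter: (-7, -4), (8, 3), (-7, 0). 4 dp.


Sides: (-7, -4)->(8, 3): sqrt(274) = 16.552945, (8, 3)->(-7, 0): sqrt(234) = 15.297059, (-7, 0)->(-7, -4): sqrt(16) = 4
Sum = 35.850004
Perimeter = 35.85

35.85


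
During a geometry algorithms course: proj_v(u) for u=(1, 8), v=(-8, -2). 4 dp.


u.v = -24, |v| = sqrt(68) = 8.2462
Scalar projection = u.v / |v| = -24 / sqrt(68) = -2.9104

-2.9104


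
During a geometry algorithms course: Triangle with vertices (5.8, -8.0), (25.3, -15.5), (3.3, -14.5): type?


Side lengths squared: AB^2=436.5, BC^2=485, CA^2=48.5
Sorted: [48.5, 436.5, 485]
By sides: Scalene, By angles: Right

Scalene, Right


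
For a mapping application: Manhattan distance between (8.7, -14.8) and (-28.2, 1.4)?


|8.7-(-28.2)| + |(-14.8)-1.4| = 36.9 + 16.2 = 53.1

53.1


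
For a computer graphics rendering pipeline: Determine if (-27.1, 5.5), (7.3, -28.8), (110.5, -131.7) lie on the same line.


Cross product: (7.3-(-27.1))*((-131.7)-5.5) - ((-28.8)-5.5)*(110.5-(-27.1))
= 0

Yes, collinear


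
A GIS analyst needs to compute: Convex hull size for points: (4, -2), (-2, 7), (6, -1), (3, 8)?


Convex hull vertices (CCW): (-2, 7), (4, -2), (6, -1), (3, 8)
Count = 4

4


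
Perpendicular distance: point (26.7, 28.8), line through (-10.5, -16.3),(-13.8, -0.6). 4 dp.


|cross product| = 732.87
|line direction| = sqrt(257.38) = 16.0431
Distance = 732.87/sqrt(257.38) = 45.6814

45.6814


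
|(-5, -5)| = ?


|u| = sqrt((-5)^2 + (-5)^2) = sqrt(50) = 7.0711

7.0711


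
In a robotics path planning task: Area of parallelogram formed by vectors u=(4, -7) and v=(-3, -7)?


|u x v| = |4*(-7) - (-7)*(-3)|
= |(-28) - 21| = 49

49


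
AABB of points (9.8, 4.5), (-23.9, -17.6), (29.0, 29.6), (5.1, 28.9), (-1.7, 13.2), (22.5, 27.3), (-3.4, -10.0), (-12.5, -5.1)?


x range: [-23.9, 29]
y range: [-17.6, 29.6]
Bounding box: (-23.9,-17.6) to (29,29.6)

(-23.9,-17.6) to (29,29.6)


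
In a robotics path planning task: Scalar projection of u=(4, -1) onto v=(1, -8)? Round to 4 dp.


u.v = 12, |v| = sqrt(65) = 8.0623
Scalar projection = u.v / |v| = 12 / sqrt(65) = 1.4884

1.4884


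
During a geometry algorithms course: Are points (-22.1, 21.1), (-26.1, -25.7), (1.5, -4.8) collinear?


Cross product: ((-26.1)-(-22.1))*((-4.8)-21.1) - ((-25.7)-21.1)*(1.5-(-22.1))
= 1208.08

No, not collinear


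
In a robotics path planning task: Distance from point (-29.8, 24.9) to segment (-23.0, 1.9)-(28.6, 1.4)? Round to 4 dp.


Project P onto AB: t = 0 (clamped to [0,1])
Closest point on segment: (-23, 1.9)
Distance: 23.9842

23.9842


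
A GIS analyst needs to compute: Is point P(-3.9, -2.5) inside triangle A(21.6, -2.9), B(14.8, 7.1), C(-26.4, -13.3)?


Cross products: AB x AP = 252.28, BC x BP = 14.04, CA x CP = 284.4
All same sign? yes

Yes, inside


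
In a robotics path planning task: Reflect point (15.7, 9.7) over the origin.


Reflection over origin: (x,y) -> (-x,-y)
(15.7, 9.7) -> (-15.7, -9.7)

(-15.7, -9.7)


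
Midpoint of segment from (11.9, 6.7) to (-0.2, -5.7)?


M = ((11.9+(-0.2))/2, (6.7+(-5.7))/2)
= (5.85, 0.5)

(5.85, 0.5)


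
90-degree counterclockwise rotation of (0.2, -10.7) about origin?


90° CCW: (x,y) -> (-y, x)
(0.2,-10.7) -> (10.7, 0.2)

(10.7, 0.2)


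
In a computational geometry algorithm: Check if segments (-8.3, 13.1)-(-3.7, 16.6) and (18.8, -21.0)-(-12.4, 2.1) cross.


Cross products: d1=-437.91, d2=-653.37, d3=-251.71, d4=-36.25
d1*d2 < 0 and d3*d4 < 0? no

No, they don't intersect


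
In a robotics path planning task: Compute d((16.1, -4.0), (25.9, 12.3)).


dx=9.8, dy=16.3
d^2 = 9.8^2 + 16.3^2 = 361.73
d = sqrt(361.73) = 19.0192

19.0192


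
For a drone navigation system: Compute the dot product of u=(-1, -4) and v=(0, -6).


u . v = u_x*v_x + u_y*v_y = (-1)*0 + (-4)*(-6)
= 0 + 24 = 24

24


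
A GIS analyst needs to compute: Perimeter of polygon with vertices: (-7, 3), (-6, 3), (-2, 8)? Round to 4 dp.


Sides: (-7, 3)->(-6, 3): sqrt(1) = 1, (-6, 3)->(-2, 8): sqrt(41) = 6.403124, (-2, 8)->(-7, 3): sqrt(50) = 7.071068
Sum = 14.474192
Perimeter = 14.4742

14.4742


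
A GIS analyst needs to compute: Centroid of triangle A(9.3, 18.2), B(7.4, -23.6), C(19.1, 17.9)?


Centroid = ((x_A+x_B+x_C)/3, (y_A+y_B+y_C)/3)
= ((9.3+7.4+19.1)/3, (18.2+(-23.6)+17.9)/3)
= (11.9333, 4.1667)

(11.9333, 4.1667)


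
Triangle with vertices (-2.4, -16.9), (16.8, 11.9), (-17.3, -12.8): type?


Side lengths squared: AB^2=1198.08, BC^2=1772.9, CA^2=238.82
Sorted: [238.82, 1198.08, 1772.9]
By sides: Scalene, By angles: Obtuse

Scalene, Obtuse


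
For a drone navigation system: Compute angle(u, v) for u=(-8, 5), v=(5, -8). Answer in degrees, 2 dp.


u.v = -80, |u| = sqrt(89) = 9.434, |v| = sqrt(89) = 9.434
cos(theta) = u.v/(|u||v|) = -80/sqrt(7921) = -0.898876
theta = acos(-0.898876) = 154.01 degrees

154.01 degrees


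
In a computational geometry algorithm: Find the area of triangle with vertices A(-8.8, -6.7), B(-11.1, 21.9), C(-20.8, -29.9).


Area = |x_A(y_B-y_C) + x_B(y_C-y_A) + x_C(y_A-y_B)|/2
= |(-455.84) + 257.52 + 594.88|/2
= 396.56/2 = 198.28

198.28


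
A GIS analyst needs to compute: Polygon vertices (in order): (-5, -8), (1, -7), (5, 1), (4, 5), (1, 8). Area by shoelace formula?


Shoelace sum: ((-5)*(-7) - 1*(-8)) + (1*1 - 5*(-7)) + (5*5 - 4*1) + (4*8 - 1*5) + (1*(-8) - (-5)*8)
= 159
Area = |159|/2 = 79.5

79.5


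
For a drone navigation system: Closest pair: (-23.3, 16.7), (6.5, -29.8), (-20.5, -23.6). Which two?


d(P0,P1) = 55.2294, d(P0,P2) = 40.3972, d(P1,P2) = 27.7027
Closest: P1 and P2

Closest pair: (6.5, -29.8) and (-20.5, -23.6), distance = 27.7027


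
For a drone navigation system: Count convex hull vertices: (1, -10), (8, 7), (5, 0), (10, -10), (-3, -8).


Convex hull vertices (CCW): (-3, -8), (1, -10), (10, -10), (8, 7)
Count = 4

4


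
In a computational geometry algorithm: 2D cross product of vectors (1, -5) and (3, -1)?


u x v = u_x*v_y - u_y*v_x = 1*(-1) - (-5)*3
= (-1) - (-15) = 14

14


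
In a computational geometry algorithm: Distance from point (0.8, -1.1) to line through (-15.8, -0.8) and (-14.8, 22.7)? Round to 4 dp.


|cross product| = 390.4
|line direction| = sqrt(553.25) = 23.5213
Distance = 390.4/sqrt(553.25) = 16.5977

16.5977


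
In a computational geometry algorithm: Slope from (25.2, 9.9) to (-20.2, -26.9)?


slope = (y2-y1)/(x2-x1) = ((-26.9)-9.9)/((-20.2)-25.2) = (-36.8)/(-45.4) = 0.8106

0.8106


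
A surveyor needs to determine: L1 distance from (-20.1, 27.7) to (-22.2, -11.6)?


|(-20.1)-(-22.2)| + |27.7-(-11.6)| = 2.1 + 39.3 = 41.4

41.4


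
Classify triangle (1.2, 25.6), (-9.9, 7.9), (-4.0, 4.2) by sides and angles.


Side lengths squared: AB^2=436.5, BC^2=48.5, CA^2=485
Sorted: [48.5, 436.5, 485]
By sides: Scalene, By angles: Right

Scalene, Right


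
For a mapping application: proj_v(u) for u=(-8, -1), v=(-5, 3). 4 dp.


u.v = 37, |v| = sqrt(34) = 5.831
Scalar projection = u.v / |v| = 37 / sqrt(34) = 6.3454

6.3454


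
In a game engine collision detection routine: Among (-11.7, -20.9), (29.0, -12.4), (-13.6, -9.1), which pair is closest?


d(P0,P1) = 41.5781, d(P0,P2) = 11.952, d(P1,P2) = 42.7276
Closest: P0 and P2

Closest pair: (-11.7, -20.9) and (-13.6, -9.1), distance = 11.952


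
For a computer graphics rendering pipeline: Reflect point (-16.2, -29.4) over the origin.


Reflection over origin: (x,y) -> (-x,-y)
(-16.2, -29.4) -> (16.2, 29.4)

(16.2, 29.4)


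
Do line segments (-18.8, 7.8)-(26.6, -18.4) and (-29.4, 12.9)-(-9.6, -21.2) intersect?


Cross products: d1=260.48, d2=1289.86, d3=-46.18, d4=-1075.56
d1*d2 < 0 and d3*d4 < 0? no

No, they don't intersect


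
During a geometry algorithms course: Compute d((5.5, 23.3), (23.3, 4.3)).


dx=17.8, dy=-19
d^2 = 17.8^2 + (-19)^2 = 677.84
d = sqrt(677.84) = 26.0354

26.0354


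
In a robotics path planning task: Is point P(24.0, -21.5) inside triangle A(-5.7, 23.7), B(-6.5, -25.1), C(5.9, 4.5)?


Cross products: AB x AP = 1485.52, BC x BP = -858.16, CA x CP = -45.92
All same sign? no

No, outside


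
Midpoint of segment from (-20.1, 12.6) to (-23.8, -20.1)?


M = (((-20.1)+(-23.8))/2, (12.6+(-20.1))/2)
= (-21.95, -3.75)

(-21.95, -3.75)


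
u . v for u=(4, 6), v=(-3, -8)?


u . v = u_x*v_x + u_y*v_y = 4*(-3) + 6*(-8)
= (-12) + (-48) = -60

-60


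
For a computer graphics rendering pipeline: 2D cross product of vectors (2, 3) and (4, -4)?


u x v = u_x*v_y - u_y*v_x = 2*(-4) - 3*4
= (-8) - 12 = -20

-20


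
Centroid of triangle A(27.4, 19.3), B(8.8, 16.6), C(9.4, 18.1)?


Centroid = ((x_A+x_B+x_C)/3, (y_A+y_B+y_C)/3)
= ((27.4+8.8+9.4)/3, (19.3+16.6+18.1)/3)
= (15.2, 18)

(15.2, 18)


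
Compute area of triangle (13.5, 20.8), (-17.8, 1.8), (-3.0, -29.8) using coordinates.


Area = |x_A(y_B-y_C) + x_B(y_C-y_A) + x_C(y_A-y_B)|/2
= |426.6 + 900.68 + (-57)|/2
= 1270.28/2 = 635.14

635.14


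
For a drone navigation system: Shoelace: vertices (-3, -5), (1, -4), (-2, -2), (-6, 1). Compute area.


Shoelace sum: ((-3)*(-4) - 1*(-5)) + (1*(-2) - (-2)*(-4)) + ((-2)*1 - (-6)*(-2)) + ((-6)*(-5) - (-3)*1)
= 26
Area = |26|/2 = 13

13


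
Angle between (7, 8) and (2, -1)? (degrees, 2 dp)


u.v = 6, |u| = sqrt(113) = 10.6301, |v| = sqrt(5) = 2.2361
cos(theta) = u.v/(|u||v|) = 6/sqrt(565) = 0.252422
theta = acos(0.252422) = 75.38 degrees

75.38 degrees


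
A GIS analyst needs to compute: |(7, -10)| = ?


|u| = sqrt(7^2 + (-10)^2) = sqrt(149) = 12.2066

12.2066


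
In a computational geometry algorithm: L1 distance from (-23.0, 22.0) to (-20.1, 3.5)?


|(-23)-(-20.1)| + |22-3.5| = 2.9 + 18.5 = 21.4

21.4


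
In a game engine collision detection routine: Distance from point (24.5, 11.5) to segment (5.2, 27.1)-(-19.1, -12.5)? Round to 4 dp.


Project P onto AB: t = 0.0689 (clamped to [0,1])
Closest point on segment: (3.5253, 24.3708)
Distance: 24.6089

24.6089


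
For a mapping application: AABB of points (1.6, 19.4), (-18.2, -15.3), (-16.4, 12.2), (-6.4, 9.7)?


x range: [-18.2, 1.6]
y range: [-15.3, 19.4]
Bounding box: (-18.2,-15.3) to (1.6,19.4)

(-18.2,-15.3) to (1.6,19.4)


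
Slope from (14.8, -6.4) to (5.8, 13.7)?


slope = (y2-y1)/(x2-x1) = (13.7-(-6.4))/(5.8-14.8) = 20.1/(-9) = -2.2333

-2.2333


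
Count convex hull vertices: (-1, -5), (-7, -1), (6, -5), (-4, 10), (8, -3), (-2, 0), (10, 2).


Convex hull vertices (CCW): (-7, -1), (-1, -5), (6, -5), (8, -3), (10, 2), (-4, 10)
Count = 6

6


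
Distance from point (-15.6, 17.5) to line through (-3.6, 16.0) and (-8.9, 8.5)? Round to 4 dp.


|cross product| = 97.95
|line direction| = sqrt(84.34) = 9.1837
Distance = 97.95/sqrt(84.34) = 10.6657

10.6657


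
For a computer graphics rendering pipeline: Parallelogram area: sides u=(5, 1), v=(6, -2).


|u x v| = |5*(-2) - 1*6|
= |(-10) - 6| = 16

16


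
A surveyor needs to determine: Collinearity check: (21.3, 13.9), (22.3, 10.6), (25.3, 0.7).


Cross product: (22.3-21.3)*(0.7-13.9) - (10.6-13.9)*(25.3-21.3)
= 0

Yes, collinear


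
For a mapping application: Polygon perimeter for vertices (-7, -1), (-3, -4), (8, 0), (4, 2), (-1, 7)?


Sides: (-7, -1)->(-3, -4): sqrt(25) = 5, (-3, -4)->(8, 0): sqrt(137) = 11.7047, (8, 0)->(4, 2): sqrt(20) = 4.472136, (4, 2)->(-1, 7): sqrt(50) = 7.071068, (-1, 7)->(-7, -1): sqrt(100) = 10
Sum = 38.247904
Perimeter = 38.2479

38.2479


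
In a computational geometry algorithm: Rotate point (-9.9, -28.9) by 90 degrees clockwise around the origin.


90° CW: (x,y) -> (y, -x)
(-9.9,-28.9) -> (-28.9, 9.9)

(-28.9, 9.9)


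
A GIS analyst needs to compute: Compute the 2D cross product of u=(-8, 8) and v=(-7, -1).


u x v = u_x*v_y - u_y*v_x = (-8)*(-1) - 8*(-7)
= 8 - (-56) = 64

64


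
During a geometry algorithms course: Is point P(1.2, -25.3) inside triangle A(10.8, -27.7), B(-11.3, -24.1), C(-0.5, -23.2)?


Cross products: AB x AP = -18.48, BC x BP = -24.21, CA x CP = -16.08
All same sign? yes

Yes, inside


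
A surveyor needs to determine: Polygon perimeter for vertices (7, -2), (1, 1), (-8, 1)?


Sides: (7, -2)->(1, 1): sqrt(45) = 6.708204, (1, 1)->(-8, 1): sqrt(81) = 9, (-8, 1)->(7, -2): sqrt(234) = 15.297059
Sum = 31.005263
Perimeter = 31.0053

31.0053


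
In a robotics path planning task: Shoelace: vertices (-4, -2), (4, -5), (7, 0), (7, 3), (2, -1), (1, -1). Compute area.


Shoelace sum: ((-4)*(-5) - 4*(-2)) + (4*0 - 7*(-5)) + (7*3 - 7*0) + (7*(-1) - 2*3) + (2*(-1) - 1*(-1)) + (1*(-2) - (-4)*(-1))
= 64
Area = |64|/2 = 32

32


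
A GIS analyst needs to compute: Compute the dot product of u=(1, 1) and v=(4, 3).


u . v = u_x*v_x + u_y*v_y = 1*4 + 1*3
= 4 + 3 = 7

7


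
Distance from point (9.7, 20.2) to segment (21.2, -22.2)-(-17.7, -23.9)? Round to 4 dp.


Project P onto AB: t = 0.2475 (clamped to [0,1])
Closest point on segment: (11.5713, -22.6208)
Distance: 42.8617

42.8617


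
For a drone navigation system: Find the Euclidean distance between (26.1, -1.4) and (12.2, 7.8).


dx=-13.9, dy=9.2
d^2 = (-13.9)^2 + 9.2^2 = 277.85
d = sqrt(277.85) = 16.6688

16.6688


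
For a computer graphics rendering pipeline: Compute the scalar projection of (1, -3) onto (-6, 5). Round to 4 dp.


u.v = -21, |v| = sqrt(61) = 7.8102
Scalar projection = u.v / |v| = -21 / sqrt(61) = -2.6888

-2.6888


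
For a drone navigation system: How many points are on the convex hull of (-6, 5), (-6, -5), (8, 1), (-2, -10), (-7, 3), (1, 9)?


Convex hull vertices (CCW): (-7, 3), (-6, -5), (-2, -10), (8, 1), (1, 9), (-6, 5)
Count = 6

6


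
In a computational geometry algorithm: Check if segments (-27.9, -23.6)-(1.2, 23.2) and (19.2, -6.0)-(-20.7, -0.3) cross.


Cross products: d1=970.71, d2=-1062.48, d3=-1692.12, d4=341.07
d1*d2 < 0 and d3*d4 < 0? yes

Yes, they intersect


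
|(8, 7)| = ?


|u| = sqrt(8^2 + 7^2) = sqrt(113) = 10.6301

10.6301


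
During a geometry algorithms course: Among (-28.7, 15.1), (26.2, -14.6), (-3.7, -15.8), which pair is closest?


d(P0,P1) = 62.4187, d(P0,P2) = 39.7468, d(P1,P2) = 29.9241
Closest: P1 and P2

Closest pair: (26.2, -14.6) and (-3.7, -15.8), distance = 29.9241


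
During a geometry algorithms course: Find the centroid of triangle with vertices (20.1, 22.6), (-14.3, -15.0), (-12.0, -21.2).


Centroid = ((x_A+x_B+x_C)/3, (y_A+y_B+y_C)/3)
= ((20.1+(-14.3)+(-12))/3, (22.6+(-15)+(-21.2))/3)
= (-2.0667, -4.5333)

(-2.0667, -4.5333)


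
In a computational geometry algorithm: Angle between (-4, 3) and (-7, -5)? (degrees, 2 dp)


u.v = 13, |u| = sqrt(25) = 5, |v| = sqrt(74) = 8.6023
cos(theta) = u.v/(|u||v|) = 13/sqrt(1850) = 0.302244
theta = acos(0.302244) = 72.41 degrees

72.41 degrees


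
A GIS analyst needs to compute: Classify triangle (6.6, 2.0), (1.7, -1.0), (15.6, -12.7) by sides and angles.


Side lengths squared: AB^2=33.01, BC^2=330.1, CA^2=297.09
Sorted: [33.01, 297.09, 330.1]
By sides: Scalene, By angles: Right

Scalene, Right


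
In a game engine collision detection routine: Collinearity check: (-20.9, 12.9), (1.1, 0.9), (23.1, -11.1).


Cross product: (1.1-(-20.9))*((-11.1)-12.9) - (0.9-12.9)*(23.1-(-20.9))
= 0

Yes, collinear


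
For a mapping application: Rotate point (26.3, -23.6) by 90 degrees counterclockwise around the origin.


90° CCW: (x,y) -> (-y, x)
(26.3,-23.6) -> (23.6, 26.3)

(23.6, 26.3)


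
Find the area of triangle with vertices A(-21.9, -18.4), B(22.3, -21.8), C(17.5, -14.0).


Area = |x_A(y_B-y_C) + x_B(y_C-y_A) + x_C(y_A-y_B)|/2
= |170.82 + 98.12 + 59.5|/2
= 328.44/2 = 164.22

164.22


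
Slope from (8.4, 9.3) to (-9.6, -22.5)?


slope = (y2-y1)/(x2-x1) = ((-22.5)-9.3)/((-9.6)-8.4) = (-31.8)/(-18) = 1.7667

1.7667


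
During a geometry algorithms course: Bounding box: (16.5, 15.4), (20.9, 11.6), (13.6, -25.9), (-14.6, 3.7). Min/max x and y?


x range: [-14.6, 20.9]
y range: [-25.9, 15.4]
Bounding box: (-14.6,-25.9) to (20.9,15.4)

(-14.6,-25.9) to (20.9,15.4)


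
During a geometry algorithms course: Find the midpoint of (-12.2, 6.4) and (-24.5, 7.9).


M = (((-12.2)+(-24.5))/2, (6.4+7.9)/2)
= (-18.35, 7.15)

(-18.35, 7.15)


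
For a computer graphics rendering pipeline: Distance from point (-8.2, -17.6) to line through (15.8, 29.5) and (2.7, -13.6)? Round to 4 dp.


|cross product| = 417.39
|line direction| = sqrt(2029.22) = 45.0469
Distance = 417.39/sqrt(2029.22) = 9.2657

9.2657


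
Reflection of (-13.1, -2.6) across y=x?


Reflection over y=x: (x,y) -> (y,x)
(-13.1, -2.6) -> (-2.6, -13.1)

(-2.6, -13.1)


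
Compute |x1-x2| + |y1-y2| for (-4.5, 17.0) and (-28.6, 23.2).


|(-4.5)-(-28.6)| + |17-23.2| = 24.1 + 6.2 = 30.3

30.3


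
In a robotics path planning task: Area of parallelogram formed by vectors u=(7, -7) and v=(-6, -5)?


|u x v| = |7*(-5) - (-7)*(-6)|
= |(-35) - 42| = 77

77


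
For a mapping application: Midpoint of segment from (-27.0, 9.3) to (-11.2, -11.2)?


M = (((-27)+(-11.2))/2, (9.3+(-11.2))/2)
= (-19.1, -0.95)

(-19.1, -0.95)


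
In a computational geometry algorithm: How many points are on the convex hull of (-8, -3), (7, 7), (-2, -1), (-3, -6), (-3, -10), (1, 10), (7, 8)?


Convex hull vertices (CCW): (-8, -3), (-3, -10), (7, 7), (7, 8), (1, 10)
Count = 5

5


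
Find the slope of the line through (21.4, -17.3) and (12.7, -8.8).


slope = (y2-y1)/(x2-x1) = ((-8.8)-(-17.3))/(12.7-21.4) = 8.5/(-8.7) = -0.977

-0.977


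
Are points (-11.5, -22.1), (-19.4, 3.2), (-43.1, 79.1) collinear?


Cross product: ((-19.4)-(-11.5))*(79.1-(-22.1)) - (3.2-(-22.1))*((-43.1)-(-11.5))
= 0

Yes, collinear


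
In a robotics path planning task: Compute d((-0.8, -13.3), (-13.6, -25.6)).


dx=-12.8, dy=-12.3
d^2 = (-12.8)^2 + (-12.3)^2 = 315.13
d = sqrt(315.13) = 17.7519

17.7519


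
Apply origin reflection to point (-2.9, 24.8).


Reflection over origin: (x,y) -> (-x,-y)
(-2.9, 24.8) -> (2.9, -24.8)

(2.9, -24.8)


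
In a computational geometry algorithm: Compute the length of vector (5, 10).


|u| = sqrt(5^2 + 10^2) = sqrt(125) = 11.1803

11.1803


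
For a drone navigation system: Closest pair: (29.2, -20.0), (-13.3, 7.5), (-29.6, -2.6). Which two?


d(P0,P1) = 50.6211, d(P0,P2) = 61.3205, d(P1,P2) = 19.1755
Closest: P1 and P2

Closest pair: (-13.3, 7.5) and (-29.6, -2.6), distance = 19.1755


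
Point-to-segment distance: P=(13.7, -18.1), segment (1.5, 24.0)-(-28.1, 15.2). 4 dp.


Project P onto AB: t = 0.0098 (clamped to [0,1])
Closest point on segment: (1.2095, 23.9136)
Distance: 43.831

43.831


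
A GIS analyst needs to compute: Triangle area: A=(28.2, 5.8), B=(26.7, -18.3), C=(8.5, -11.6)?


Area = |x_A(y_B-y_C) + x_B(y_C-y_A) + x_C(y_A-y_B)|/2
= |(-188.94) + (-464.58) + 204.85|/2
= 448.67/2 = 224.335

224.335


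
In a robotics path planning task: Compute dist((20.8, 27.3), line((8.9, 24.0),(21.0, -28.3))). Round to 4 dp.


|cross product| = 662.3
|line direction| = sqrt(2881.7) = 53.6815
Distance = 662.3/sqrt(2881.7) = 12.3376

12.3376


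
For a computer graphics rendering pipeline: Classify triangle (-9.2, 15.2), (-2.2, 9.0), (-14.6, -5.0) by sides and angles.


Side lengths squared: AB^2=87.44, BC^2=349.76, CA^2=437.2
Sorted: [87.44, 349.76, 437.2]
By sides: Scalene, By angles: Right

Scalene, Right


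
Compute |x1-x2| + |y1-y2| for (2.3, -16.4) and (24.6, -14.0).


|2.3-24.6| + |(-16.4)-(-14)| = 22.3 + 2.4 = 24.7

24.7


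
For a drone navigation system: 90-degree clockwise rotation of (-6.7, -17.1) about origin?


90° CW: (x,y) -> (y, -x)
(-6.7,-17.1) -> (-17.1, 6.7)

(-17.1, 6.7)


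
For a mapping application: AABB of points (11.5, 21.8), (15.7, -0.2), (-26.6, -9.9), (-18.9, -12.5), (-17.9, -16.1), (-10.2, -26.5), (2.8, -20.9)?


x range: [-26.6, 15.7]
y range: [-26.5, 21.8]
Bounding box: (-26.6,-26.5) to (15.7,21.8)

(-26.6,-26.5) to (15.7,21.8)


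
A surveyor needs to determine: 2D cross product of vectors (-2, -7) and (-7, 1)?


u x v = u_x*v_y - u_y*v_x = (-2)*1 - (-7)*(-7)
= (-2) - 49 = -51

-51


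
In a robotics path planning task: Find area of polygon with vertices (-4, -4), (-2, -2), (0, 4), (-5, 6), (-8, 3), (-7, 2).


Shoelace sum: ((-4)*(-2) - (-2)*(-4)) + ((-2)*4 - 0*(-2)) + (0*6 - (-5)*4) + ((-5)*3 - (-8)*6) + ((-8)*2 - (-7)*3) + ((-7)*(-4) - (-4)*2)
= 86
Area = |86|/2 = 43

43


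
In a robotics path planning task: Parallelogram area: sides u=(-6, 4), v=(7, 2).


|u x v| = |(-6)*2 - 4*7|
= |(-12) - 28| = 40

40


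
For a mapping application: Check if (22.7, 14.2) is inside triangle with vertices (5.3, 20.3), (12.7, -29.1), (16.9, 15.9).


Cross products: AB x AP = 814.42, BC x BP = -268.14, CA x CP = -5.8
All same sign? no

No, outside


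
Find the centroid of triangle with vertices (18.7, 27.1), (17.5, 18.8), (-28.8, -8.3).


Centroid = ((x_A+x_B+x_C)/3, (y_A+y_B+y_C)/3)
= ((18.7+17.5+(-28.8))/3, (27.1+18.8+(-8.3))/3)
= (2.4667, 12.5333)

(2.4667, 12.5333)


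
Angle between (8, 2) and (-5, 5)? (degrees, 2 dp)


u.v = -30, |u| = sqrt(68) = 8.2462, |v| = sqrt(50) = 7.0711
cos(theta) = u.v/(|u||v|) = -30/sqrt(3400) = -0.514496
theta = acos(-0.514496) = 120.96 degrees

120.96 degrees


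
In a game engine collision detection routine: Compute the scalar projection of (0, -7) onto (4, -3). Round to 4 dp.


u.v = 21, |v| = sqrt(25) = 5
Scalar projection = u.v / |v| = 21 / sqrt(25) = 4.2

4.2


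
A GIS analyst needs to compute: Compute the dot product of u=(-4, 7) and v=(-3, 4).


u . v = u_x*v_x + u_y*v_y = (-4)*(-3) + 7*4
= 12 + 28 = 40

40


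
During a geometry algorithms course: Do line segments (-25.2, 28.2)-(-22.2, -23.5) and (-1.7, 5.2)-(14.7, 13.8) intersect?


Cross products: d1=579.3, d2=-294.38, d3=1145.95, d4=2019.63
d1*d2 < 0 and d3*d4 < 0? no

No, they don't intersect


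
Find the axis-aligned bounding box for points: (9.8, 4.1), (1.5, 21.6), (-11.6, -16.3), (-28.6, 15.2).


x range: [-28.6, 9.8]
y range: [-16.3, 21.6]
Bounding box: (-28.6,-16.3) to (9.8,21.6)

(-28.6,-16.3) to (9.8,21.6)


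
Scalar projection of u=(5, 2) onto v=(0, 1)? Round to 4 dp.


u.v = 2, |v| = sqrt(1) = 1
Scalar projection = u.v / |v| = 2 / sqrt(1) = 2

2


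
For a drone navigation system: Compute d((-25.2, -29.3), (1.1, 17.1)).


dx=26.3, dy=46.4
d^2 = 26.3^2 + 46.4^2 = 2844.65
d = sqrt(2844.65) = 53.3353

53.3353


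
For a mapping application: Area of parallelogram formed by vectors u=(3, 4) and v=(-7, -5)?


|u x v| = |3*(-5) - 4*(-7)|
= |(-15) - (-28)| = 13

13


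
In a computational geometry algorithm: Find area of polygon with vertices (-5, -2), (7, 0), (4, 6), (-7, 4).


Shoelace sum: ((-5)*0 - 7*(-2)) + (7*6 - 4*0) + (4*4 - (-7)*6) + ((-7)*(-2) - (-5)*4)
= 148
Area = |148|/2 = 74

74


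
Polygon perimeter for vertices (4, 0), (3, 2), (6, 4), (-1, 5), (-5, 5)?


Sides: (4, 0)->(3, 2): sqrt(5) = 2.236068, (3, 2)->(6, 4): sqrt(13) = 3.605551, (6, 4)->(-1, 5): sqrt(50) = 7.071068, (-1, 5)->(-5, 5): sqrt(16) = 4, (-5, 5)->(4, 0): sqrt(106) = 10.29563
Sum = 27.208317
Perimeter = 27.2083

27.2083


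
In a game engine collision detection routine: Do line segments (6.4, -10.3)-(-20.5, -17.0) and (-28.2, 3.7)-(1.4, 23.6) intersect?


Cross products: d1=-1102.94, d2=-765.95, d3=-608.42, d4=-945.41
d1*d2 < 0 and d3*d4 < 0? no

No, they don't intersect


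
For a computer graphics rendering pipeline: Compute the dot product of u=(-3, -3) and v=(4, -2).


u . v = u_x*v_x + u_y*v_y = (-3)*4 + (-3)*(-2)
= (-12) + 6 = -6

-6


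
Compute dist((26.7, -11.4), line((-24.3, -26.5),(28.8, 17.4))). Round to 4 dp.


|cross product| = 1437.09
|line direction| = sqrt(4746.82) = 68.8972
Distance = 1437.09/sqrt(4746.82) = 20.8585

20.8585


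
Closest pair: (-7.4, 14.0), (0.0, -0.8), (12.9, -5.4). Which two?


d(P0,P1) = 16.5469, d(P0,P2) = 28.0794, d(P1,P2) = 13.6956
Closest: P1 and P2

Closest pair: (0.0, -0.8) and (12.9, -5.4), distance = 13.6956


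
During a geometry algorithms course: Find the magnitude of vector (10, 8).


|u| = sqrt(10^2 + 8^2) = sqrt(164) = 12.8062

12.8062


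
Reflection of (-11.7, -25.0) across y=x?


Reflection over y=x: (x,y) -> (y,x)
(-11.7, -25) -> (-25, -11.7)

(-25, -11.7)


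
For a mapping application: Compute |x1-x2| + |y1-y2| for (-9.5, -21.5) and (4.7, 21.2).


|(-9.5)-4.7| + |(-21.5)-21.2| = 14.2 + 42.7 = 56.9

56.9


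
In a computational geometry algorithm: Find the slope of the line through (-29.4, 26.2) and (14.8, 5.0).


slope = (y2-y1)/(x2-x1) = (5-26.2)/(14.8-(-29.4)) = (-21.2)/44.2 = -0.4796

-0.4796


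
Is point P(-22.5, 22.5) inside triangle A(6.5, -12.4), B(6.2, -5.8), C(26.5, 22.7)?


Cross products: AB x AP = 180.93, BC x BP = 1392.44, CA x CP = -1715.9
All same sign? no

No, outside


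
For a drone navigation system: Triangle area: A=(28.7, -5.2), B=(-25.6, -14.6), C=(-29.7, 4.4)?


Area = |x_A(y_B-y_C) + x_B(y_C-y_A) + x_C(y_A-y_B)|/2
= |(-545.3) + (-245.76) + (-279.18)|/2
= 1070.24/2 = 535.12

535.12


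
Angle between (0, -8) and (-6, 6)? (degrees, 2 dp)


u.v = -48, |u| = sqrt(64) = 8, |v| = sqrt(72) = 8.4853
cos(theta) = u.v/(|u||v|) = -48/sqrt(4608) = -0.707107
theta = acos(-0.707107) = 135 degrees

135 degrees


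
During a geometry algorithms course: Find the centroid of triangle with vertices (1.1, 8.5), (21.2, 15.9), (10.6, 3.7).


Centroid = ((x_A+x_B+x_C)/3, (y_A+y_B+y_C)/3)
= ((1.1+21.2+10.6)/3, (8.5+15.9+3.7)/3)
= (10.9667, 9.3667)

(10.9667, 9.3667)


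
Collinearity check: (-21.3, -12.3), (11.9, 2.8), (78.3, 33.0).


Cross product: (11.9-(-21.3))*(33-(-12.3)) - (2.8-(-12.3))*(78.3-(-21.3))
= 0

Yes, collinear


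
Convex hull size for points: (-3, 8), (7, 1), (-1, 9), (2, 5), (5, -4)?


Convex hull vertices (CCW): (-3, 8), (5, -4), (7, 1), (-1, 9)
Count = 4

4


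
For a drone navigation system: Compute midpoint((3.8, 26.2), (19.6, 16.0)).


M = ((3.8+19.6)/2, (26.2+16)/2)
= (11.7, 21.1)

(11.7, 21.1)


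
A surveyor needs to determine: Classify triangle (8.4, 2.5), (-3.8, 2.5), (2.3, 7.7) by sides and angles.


Side lengths squared: AB^2=148.84, BC^2=64.25, CA^2=64.25
Sorted: [64.25, 64.25, 148.84]
By sides: Isosceles, By angles: Obtuse

Isosceles, Obtuse
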